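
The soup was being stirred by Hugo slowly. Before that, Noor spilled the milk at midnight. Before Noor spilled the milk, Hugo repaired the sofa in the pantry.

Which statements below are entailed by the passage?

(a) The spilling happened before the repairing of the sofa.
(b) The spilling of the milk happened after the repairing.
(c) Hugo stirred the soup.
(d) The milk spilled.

(a) Not entailed — the narrative places the repairing before the spilling, not after.
(b) Entailed — the narrative places the repairing before the spilling.
(c) Entailed — 'stir' is an activity; 'was stirring' entails that some stirring happened, so 'stirred' holds.
(d) Entailed — 'Noor spilled the milk' is causative; it entails the inchoative 'the milk spilled'.

(b), (c), (d)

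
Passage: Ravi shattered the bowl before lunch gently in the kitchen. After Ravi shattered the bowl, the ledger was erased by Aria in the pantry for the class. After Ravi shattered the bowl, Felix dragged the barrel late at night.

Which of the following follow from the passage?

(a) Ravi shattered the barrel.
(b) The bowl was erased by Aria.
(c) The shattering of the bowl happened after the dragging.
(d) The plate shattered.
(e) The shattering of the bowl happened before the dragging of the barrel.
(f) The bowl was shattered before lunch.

(a) Not entailed — Ravi shattered the bowl, not the barrel; the barrel belongs to the dragging event.
(b) Not entailed — Aria erased the ledger, not the bowl; the bowl belongs to the shattering event.
(c) Not entailed — the narrative places the shattering before the dragging, not after.
(d) Not entailed — the bowl is what shattered, not the plate.
(e) Entailed — the narrative places the shattering before the dragging.
(f) Entailed — dropping 'gently', 'in the kitchen' and generalizing the agent leaves a sub-description the original still satisfies.

(e), (f)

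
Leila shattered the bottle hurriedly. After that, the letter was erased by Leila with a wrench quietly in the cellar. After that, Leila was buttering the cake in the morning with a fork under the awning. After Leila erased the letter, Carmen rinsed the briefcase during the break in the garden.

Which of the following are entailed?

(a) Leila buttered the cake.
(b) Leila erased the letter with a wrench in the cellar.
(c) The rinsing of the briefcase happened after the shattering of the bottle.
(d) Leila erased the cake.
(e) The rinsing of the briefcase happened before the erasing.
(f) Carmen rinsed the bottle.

(a) Not entailed — 'was buttering' is progressive on an accomplishment; it does not entail the completed 'buttered'.
(b) Entailed — the original entails any weakening of itself; this just drops 'quietly'.
(c) Entailed — the narrative places the shattering before the rinsing.
(d) Not entailed — Leila erased the letter, not the cake; the cake belongs to the buttering event.
(e) Not entailed — the narrative places the erasing before the rinsing, not after.
(f) Not entailed — Carmen rinsed the briefcase, not the bottle; the bottle belongs to the shattering event.

(b), (c)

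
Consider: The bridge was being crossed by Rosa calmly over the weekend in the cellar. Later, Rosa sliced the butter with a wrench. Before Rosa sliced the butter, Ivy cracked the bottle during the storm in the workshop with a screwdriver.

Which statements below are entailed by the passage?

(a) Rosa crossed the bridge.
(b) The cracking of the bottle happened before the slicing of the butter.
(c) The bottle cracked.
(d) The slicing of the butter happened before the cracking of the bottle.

(b), (c)

(a) Not entailed — 'was crossing' is progressive on an accomplishment; it does not entail the completed 'crossed'.
(b) Entailed — the narrative places the cracking before the slicing.
(c) Entailed — 'Ivy cracked the bottle' is causative; it entails the inchoative 'the bottle cracked'.
(d) Not entailed — the narrative places the cracking before the slicing, not after.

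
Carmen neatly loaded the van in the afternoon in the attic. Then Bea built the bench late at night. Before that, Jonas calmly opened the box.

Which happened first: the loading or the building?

The connectives place the loading before the building.

the loading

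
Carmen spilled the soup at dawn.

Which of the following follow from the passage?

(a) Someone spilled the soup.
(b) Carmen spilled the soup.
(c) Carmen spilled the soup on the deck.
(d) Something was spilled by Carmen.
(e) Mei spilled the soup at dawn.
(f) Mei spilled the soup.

(a), (b), (d)

(a) Entailed — dropping 'at dawn' and generalizing the agent leaves a sub-description the original still satisfies.
(b) Entailed — every conjunct here is already in the original spilling event.
(c) Not entailed — 'on the deck' adds information not in the original event.
(d) Entailed — dropping 'at dawn' and generalizing the patient leaves a sub-description the original still satisfies.
(e) Not entailed — the passage has Carmen spilling the soup, not Mei.
(f) Not entailed — the passage has Carmen spilling the soup, not Mei.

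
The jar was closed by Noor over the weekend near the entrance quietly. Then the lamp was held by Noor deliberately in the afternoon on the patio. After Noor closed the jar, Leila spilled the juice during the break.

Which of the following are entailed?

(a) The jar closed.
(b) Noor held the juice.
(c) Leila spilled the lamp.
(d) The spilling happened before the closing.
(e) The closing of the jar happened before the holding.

(a) Entailed — 'Noor closed the jar' is causative; it entails the inchoative 'the jar closed'.
(b) Not entailed — Noor held the lamp, not the juice; the juice belongs to the spilling event.
(c) Not entailed — Leila spilled the juice, not the lamp; the lamp belongs to the holding event.
(d) Not entailed — the narrative places the closing before the spilling, not after.
(e) Entailed — the narrative places the closing before the holding.

(a), (e)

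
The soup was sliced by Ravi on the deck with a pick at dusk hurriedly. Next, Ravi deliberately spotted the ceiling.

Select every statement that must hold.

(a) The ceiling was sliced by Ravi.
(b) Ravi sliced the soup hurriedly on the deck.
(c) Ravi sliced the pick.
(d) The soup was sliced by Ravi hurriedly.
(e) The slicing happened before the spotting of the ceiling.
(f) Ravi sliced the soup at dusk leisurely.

(b), (d), (e)

(a) Not entailed — Ravi sliced the soup, not the ceiling; the ceiling belongs to the spotting event.
(b) Entailed — every conjunct here is already in the original slicing event.
(c) Not entailed — the pick is the instrument, not what was sliced.
(d) Entailed — this follows by dropping conjuncts from the slicing event's description.
(e) Entailed — the narrative places the slicing before the spotting.
(f) Not entailed — 'leisurely' adds a manner not in (and inconsistent with) the original.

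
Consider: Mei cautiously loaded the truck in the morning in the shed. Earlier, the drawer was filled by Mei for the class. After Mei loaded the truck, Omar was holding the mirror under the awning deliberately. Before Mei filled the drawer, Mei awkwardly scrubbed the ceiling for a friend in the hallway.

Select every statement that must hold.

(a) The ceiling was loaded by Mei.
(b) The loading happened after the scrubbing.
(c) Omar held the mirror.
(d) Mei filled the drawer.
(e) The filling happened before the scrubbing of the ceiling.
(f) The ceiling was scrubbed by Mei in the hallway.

(a) Not entailed — Mei loaded the truck, not the ceiling; the ceiling belongs to the scrubbing event.
(b) Entailed — the narrative places the scrubbing before the loading.
(c) Entailed — 'hold' is an activity; 'was holding' entails that some holding happened, so 'held' holds.
(d) Entailed — dropping 'for the class' leaves a sub-description the original still satisfies.
(e) Not entailed — the narrative places the scrubbing before the filling, not after.
(f) Entailed — the original entails any weakening of itself; this just drops 'for a friend', 'awkwardly'.

(b), (c), (d), (f)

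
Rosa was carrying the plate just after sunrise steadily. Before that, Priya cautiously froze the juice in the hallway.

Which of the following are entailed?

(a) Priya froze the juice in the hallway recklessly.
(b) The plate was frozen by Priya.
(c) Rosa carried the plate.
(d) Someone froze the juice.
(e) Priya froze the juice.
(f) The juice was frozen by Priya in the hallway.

(c), (d), (e), (f)

(a) Not entailed — 'recklessly' adds a manner not in (and inconsistent with) the original.
(b) Not entailed — Priya froze the juice, not the plate; the plate belongs to the carrying event.
(c) Entailed — 'carry' is an activity; 'was carrying' entails that some carrying happened, so 'carried' holds.
(d) Entailed — this follows by dropping conjuncts from the freezing event's description.
(e) Entailed — dropping 'in the hallway', 'cautiously' leaves a sub-description the original still satisfies.
(f) Entailed — this follows by dropping conjuncts from the freezing event's description.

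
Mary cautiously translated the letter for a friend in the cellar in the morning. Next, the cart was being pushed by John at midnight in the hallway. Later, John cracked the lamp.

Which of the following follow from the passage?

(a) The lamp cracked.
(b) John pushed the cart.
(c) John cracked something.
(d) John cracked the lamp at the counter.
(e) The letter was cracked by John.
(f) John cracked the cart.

(a), (b), (c)

(a) Entailed — 'John cracked the lamp' is causative; it entails the inchoative 'the lamp cracked'.
(b) Entailed — 'push' is an activity; 'was pushing' entails that some pushing happened, so 'pushed' holds.
(c) Entailed — the original entails any weakening of itself; this just generalizes the patient.
(d) Not entailed — 'at the counter' adds information not in the original event.
(e) Not entailed — John cracked the lamp, not the letter; the letter belongs to the translating event.
(f) Not entailed — John cracked the lamp, not the cart; the cart belongs to the pushing event.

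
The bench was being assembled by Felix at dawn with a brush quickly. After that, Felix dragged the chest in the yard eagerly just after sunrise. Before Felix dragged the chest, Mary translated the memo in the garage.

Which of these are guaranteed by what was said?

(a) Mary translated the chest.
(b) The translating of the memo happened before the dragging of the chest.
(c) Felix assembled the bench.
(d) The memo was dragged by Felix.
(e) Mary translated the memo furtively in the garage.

(a) Not entailed — Mary translated the memo, not the chest; the chest belongs to the dragging event.
(b) Entailed — the narrative places the translating before the dragging.
(c) Not entailed — 'was assembling' is progressive on an accomplishment; it does not entail the completed 'assembled'.
(d) Not entailed — Felix dragged the chest, not the memo; the memo belongs to the translating event.
(e) Not entailed — 'furtively' adds information not in the original event.

(b)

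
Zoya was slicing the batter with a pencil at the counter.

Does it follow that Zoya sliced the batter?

'was slicing' is progressive; for an accomplishment like 'slice the batter', it doesn't entail completion.

no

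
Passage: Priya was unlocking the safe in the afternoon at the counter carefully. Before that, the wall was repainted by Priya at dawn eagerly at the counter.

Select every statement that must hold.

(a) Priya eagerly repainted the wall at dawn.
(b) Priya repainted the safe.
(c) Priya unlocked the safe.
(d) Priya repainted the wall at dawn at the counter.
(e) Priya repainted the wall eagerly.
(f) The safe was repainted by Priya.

(a) Entailed — this follows by dropping conjuncts from the repainting event's description.
(b) Not entailed — Priya repainted the wall, not the safe; the safe belongs to the unlocking event.
(c) Not entailed — 'was unlocking' is progressive on an accomplishment; it does not entail the completed 'unlocked'.
(d) Entailed — dropping 'eagerly' leaves a sub-description the original still satisfies.
(e) Entailed — this follows by dropping conjuncts from the repainting event's description.
(f) Not entailed — Priya repainted the wall, not the safe; the safe belongs to the unlocking event.

(a), (d), (e)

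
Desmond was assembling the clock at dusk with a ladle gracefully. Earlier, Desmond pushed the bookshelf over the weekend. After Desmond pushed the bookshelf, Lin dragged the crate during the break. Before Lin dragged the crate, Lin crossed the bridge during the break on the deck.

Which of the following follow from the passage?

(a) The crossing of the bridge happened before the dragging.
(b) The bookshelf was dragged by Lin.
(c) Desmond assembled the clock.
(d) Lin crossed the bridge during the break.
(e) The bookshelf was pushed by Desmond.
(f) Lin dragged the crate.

(a) Entailed — the narrative places the crossing before the dragging.
(b) Not entailed — Lin dragged the crate, not the bookshelf; the bookshelf belongs to the pushing event.
(c) Not entailed — 'was assembling' is progressive on an accomplishment; it does not entail the completed 'assembled'.
(d) Entailed — every conjunct here is already in the original crossing event.
(e) Entailed — this follows by dropping conjuncts from the pushing event's description.
(f) Entailed — this follows by dropping conjuncts from the dragging event's description.

(a), (d), (e), (f)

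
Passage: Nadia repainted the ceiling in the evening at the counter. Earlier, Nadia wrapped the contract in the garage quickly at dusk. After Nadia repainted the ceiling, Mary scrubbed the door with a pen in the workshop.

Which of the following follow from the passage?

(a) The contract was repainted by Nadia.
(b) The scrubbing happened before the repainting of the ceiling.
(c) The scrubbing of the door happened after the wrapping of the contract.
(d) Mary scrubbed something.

(c), (d)

(a) Not entailed — Nadia repainted the ceiling, not the contract; the contract belongs to the wrapping event.
(b) Not entailed — the narrative places the repainting before the scrubbing, not after.
(c) Entailed — the narrative places the wrapping before the scrubbing.
(d) Entailed — every conjunct here is already in the original scrubbing event.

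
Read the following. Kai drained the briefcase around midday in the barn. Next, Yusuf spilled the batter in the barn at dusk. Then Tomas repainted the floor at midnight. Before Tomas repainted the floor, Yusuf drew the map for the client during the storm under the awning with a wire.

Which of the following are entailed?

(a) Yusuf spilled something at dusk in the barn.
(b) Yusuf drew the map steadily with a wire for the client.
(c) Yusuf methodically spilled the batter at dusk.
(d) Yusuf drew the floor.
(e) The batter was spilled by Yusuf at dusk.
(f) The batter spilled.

(a), (e), (f)

(a) Entailed — every conjunct here is already in the original spilling event.
(b) Not entailed — 'steadily' adds information not in the original event.
(c) Not entailed — 'methodically' adds information not in the original event.
(d) Not entailed — Yusuf drew the map, not the floor; the floor belongs to the repainting event.
(e) Entailed — every conjunct here is already in the original spilling event.
(f) Entailed — 'Yusuf spilled the batter' is causative; it entails the inchoative 'the batter spilled'.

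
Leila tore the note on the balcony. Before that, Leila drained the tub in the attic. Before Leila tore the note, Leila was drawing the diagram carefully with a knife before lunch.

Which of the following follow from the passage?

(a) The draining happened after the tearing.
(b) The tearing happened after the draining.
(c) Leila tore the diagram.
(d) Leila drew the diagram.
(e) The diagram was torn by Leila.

(b)

(a) Not entailed — the narrative places the draining before the tearing, not after.
(b) Entailed — the narrative places the draining before the tearing.
(c) Not entailed — Leila tore the note, not the diagram; the diagram belongs to the drawing event.
(d) Not entailed — 'was drawing' is progressive on an accomplishment; it does not entail the completed 'drew'.
(e) Not entailed — Leila tore the note, not the diagram; the diagram belongs to the drawing event.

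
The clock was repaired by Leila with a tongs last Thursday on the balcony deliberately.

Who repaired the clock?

'Leila' marks the agent of the repairing event.

Leila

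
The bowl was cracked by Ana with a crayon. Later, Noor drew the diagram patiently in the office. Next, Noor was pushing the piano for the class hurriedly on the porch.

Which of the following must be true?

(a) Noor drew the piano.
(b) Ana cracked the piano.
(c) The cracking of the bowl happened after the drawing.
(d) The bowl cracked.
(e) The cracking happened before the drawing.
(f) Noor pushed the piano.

(d), (e), (f)

(a) Not entailed — Noor drew the diagram, not the piano; the piano belongs to the pushing event.
(b) Not entailed — Ana cracked the bowl, not the piano; the piano belongs to the pushing event.
(c) Not entailed — the narrative places the cracking before the drawing, not after.
(d) Entailed — 'Ana cracked the bowl' is causative; it entails the inchoative 'the bowl cracked'.
(e) Entailed — the narrative places the cracking before the drawing.
(f) Entailed — 'push' is an activity; 'was pushing' entails that some pushing happened, so 'pushed' holds.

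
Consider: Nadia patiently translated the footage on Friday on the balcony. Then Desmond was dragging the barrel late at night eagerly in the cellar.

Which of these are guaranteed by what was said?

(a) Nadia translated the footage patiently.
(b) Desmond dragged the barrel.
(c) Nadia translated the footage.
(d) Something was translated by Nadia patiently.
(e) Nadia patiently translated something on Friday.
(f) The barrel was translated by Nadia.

(a), (b), (c), (d), (e)

(a) Entailed — dropping 'on the balcony', 'on Friday' leaves a sub-description the original still satisfies.
(b) Entailed — 'drag' is an activity; 'was dragging' entails that some dragging happened, so 'dragged' holds.
(c) Entailed — dropping 'patiently', 'on the balcony', 'on Friday' leaves a sub-description the original still satisfies.
(d) Entailed — this follows by dropping conjuncts from the translating event's description.
(e) Entailed — the original entails any weakening of itself; this just drops 'on the balcony' and generalizes the patient.
(f) Not entailed — Nadia translated the footage, not the barrel; the barrel belongs to the dragging event.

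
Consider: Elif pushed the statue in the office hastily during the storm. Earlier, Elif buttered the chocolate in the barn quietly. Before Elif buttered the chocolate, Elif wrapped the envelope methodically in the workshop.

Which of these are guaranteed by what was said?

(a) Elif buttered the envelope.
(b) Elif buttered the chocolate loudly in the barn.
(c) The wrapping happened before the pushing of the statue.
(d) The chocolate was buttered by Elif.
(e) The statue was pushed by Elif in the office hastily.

(a) Not entailed — Elif buttered the chocolate, not the envelope; the envelope belongs to the wrapping event.
(b) Not entailed — 'loudly' adds a manner not in (and inconsistent with) the original.
(c) Entailed — the narrative places the wrapping before the pushing.
(d) Entailed — every conjunct here is already in the original buttering event.
(e) Entailed — dropping 'during the storm' leaves a sub-description the original still satisfies.

(c), (d), (e)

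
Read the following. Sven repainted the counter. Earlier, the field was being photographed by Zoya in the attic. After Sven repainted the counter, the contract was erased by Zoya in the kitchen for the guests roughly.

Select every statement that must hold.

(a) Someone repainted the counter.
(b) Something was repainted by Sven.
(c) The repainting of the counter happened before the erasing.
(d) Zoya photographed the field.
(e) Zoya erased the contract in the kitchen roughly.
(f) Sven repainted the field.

(a), (b), (c), (e)

(a) Entailed — this follows by dropping conjuncts from the repainting event's description.
(b) Entailed — the original entails any weakening of itself; this just generalizes the patient.
(c) Entailed — the narrative places the repainting before the erasing.
(d) Not entailed — 'was photographing' is progressive on an accomplishment; it does not entail the completed 'photographed'.
(e) Entailed — every conjunct here is already in the original erasing event.
(f) Not entailed — Sven repainted the counter, not the field; the field belongs to the photographing event.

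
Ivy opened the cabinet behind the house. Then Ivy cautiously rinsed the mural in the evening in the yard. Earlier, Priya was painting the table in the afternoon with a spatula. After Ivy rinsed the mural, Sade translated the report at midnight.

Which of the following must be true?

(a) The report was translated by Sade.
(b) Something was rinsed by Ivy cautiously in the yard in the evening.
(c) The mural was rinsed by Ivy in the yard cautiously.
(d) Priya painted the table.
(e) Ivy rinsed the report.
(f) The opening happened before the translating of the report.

(a), (b), (c), (f)

(a) Entailed — every conjunct here is already in the original translating event.
(b) Entailed — every conjunct here is already in the original rinsing event.
(c) Entailed — dropping 'in the evening' leaves a sub-description the original still satisfies.
(d) Not entailed — 'was painting' is progressive on an accomplishment; it does not entail the completed 'painted'.
(e) Not entailed — Ivy rinsed the mural, not the report; the report belongs to the translating event.
(f) Entailed — the narrative places the opening before the translating.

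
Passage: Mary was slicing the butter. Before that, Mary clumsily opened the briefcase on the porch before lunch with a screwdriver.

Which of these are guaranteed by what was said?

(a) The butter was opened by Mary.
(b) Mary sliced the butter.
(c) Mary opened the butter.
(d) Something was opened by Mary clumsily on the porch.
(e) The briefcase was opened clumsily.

(d), (e)

(a) Not entailed — Mary opened the briefcase, not the butter; the butter belongs to the slicing event.
(b) Not entailed — 'was slicing' is progressive on an accomplishment; it does not entail the completed 'sliced'.
(c) Not entailed — Mary opened the briefcase, not the butter; the butter belongs to the slicing event.
(d) Entailed — the original entails any weakening of itself; this just drops 'with a screwdriver', 'before lunch' and generalizes the patient.
(e) Entailed — every conjunct here is already in the original opening event.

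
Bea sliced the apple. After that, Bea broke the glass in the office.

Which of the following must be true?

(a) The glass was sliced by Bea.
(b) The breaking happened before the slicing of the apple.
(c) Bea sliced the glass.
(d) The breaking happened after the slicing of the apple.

(d)

(a) Not entailed — Bea sliced the apple, not the glass; the glass belongs to the breaking event.
(b) Not entailed — the narrative places the slicing before the breaking, not after.
(c) Not entailed — Bea sliced the apple, not the glass; the glass belongs to the breaking event.
(d) Entailed — the narrative places the slicing before the breaking.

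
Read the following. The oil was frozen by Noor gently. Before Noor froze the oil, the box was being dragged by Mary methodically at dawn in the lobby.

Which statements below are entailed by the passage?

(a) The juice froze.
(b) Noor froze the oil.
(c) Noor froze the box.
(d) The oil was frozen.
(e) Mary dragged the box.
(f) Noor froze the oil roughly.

(b), (d), (e)

(a) Not entailed — the oil is what froze, not the juice.
(b) Entailed — every conjunct here is already in the original freezing event.
(c) Not entailed — Noor froze the oil, not the box; the box belongs to the dragging event.
(d) Entailed — dropping 'gently' and generalizing the agent leaves a sub-description the original still satisfies.
(e) Entailed — 'drag' is an activity; 'was dragging' entails that some dragging happened, so 'dragged' holds.
(f) Not entailed — 'roughly' adds a manner not in (and inconsistent with) the original.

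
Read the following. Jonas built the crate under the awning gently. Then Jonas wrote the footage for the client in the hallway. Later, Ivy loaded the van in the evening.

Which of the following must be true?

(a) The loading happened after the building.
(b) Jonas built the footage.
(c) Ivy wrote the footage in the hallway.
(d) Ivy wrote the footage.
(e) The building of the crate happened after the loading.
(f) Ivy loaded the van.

(a), (f)

(a) Entailed — the narrative places the building before the loading.
(b) Not entailed — Jonas built the crate, not the footage; the footage belongs to the writing event.
(c) Not entailed — the passage has Jonas writing the footage, not Ivy.
(d) Not entailed — the passage has Jonas writing the footage, not Ivy.
(e) Not entailed — the narrative places the building before the loading, not after.
(f) Entailed — this follows by dropping conjuncts from the loading event's description.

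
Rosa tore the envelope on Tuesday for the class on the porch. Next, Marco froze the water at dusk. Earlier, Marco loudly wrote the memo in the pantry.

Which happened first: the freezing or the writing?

The connectives place the writing before the freezing.

the writing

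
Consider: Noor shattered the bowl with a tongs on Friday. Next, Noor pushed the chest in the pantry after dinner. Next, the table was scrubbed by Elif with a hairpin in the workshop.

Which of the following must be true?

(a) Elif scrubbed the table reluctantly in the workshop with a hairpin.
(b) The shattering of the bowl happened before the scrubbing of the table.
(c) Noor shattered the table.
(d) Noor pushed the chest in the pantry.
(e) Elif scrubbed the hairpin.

(b), (d)

(a) Not entailed — 'reluctantly' adds information not in the original event.
(b) Entailed — the narrative places the shattering before the scrubbing.
(c) Not entailed — Noor shattered the bowl, not the table; the table belongs to the scrubbing event.
(d) Entailed — every conjunct here is already in the original pushing event.
(e) Not entailed — the hairpin is the instrument, not what was scrubbed.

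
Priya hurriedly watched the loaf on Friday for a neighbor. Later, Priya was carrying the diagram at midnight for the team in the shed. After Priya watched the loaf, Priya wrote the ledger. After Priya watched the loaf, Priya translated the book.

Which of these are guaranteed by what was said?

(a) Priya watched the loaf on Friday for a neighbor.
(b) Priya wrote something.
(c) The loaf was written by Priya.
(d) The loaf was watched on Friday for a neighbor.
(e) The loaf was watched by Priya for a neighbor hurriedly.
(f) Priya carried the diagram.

(a) Entailed — dropping 'hurriedly' leaves a sub-description the original still satisfies.
(b) Entailed — this follows by dropping conjuncts from the writing event's description.
(c) Not entailed — Priya wrote the ledger, not the loaf; the loaf belongs to the watching event.
(d) Entailed — this follows by dropping conjuncts from the watching event's description.
(e) Entailed — dropping 'on Friday' leaves a sub-description the original still satisfies.
(f) Entailed — 'carry' is an activity; 'was carrying' entails that some carrying happened, so 'carried' holds.

(a), (b), (d), (e), (f)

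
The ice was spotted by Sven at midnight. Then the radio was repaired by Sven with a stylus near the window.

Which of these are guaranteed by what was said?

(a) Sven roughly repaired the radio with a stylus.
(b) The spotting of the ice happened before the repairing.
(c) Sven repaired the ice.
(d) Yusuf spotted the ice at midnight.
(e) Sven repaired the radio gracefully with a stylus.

(b)

(a) Not entailed — 'roughly' adds information not in the original event.
(b) Entailed — the narrative places the spotting before the repairing.
(c) Not entailed — Sven repaired the radio, not the ice; the ice belongs to the spotting event.
(d) Not entailed — the passage has Sven spotting the ice, not Yusuf.
(e) Not entailed — 'gracefully' adds information not in the original event.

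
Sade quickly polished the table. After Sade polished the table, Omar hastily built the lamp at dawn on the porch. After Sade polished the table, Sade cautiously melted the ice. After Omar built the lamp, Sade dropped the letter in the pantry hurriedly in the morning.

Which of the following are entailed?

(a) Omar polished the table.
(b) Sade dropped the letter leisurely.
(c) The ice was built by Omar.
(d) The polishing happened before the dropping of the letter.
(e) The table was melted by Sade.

(a) Not entailed — the passage has Sade polishing the table, not Omar.
(b) Not entailed — 'leisurely' adds a manner not in (and inconsistent with) the original.
(c) Not entailed — Omar built the lamp, not the ice; the ice belongs to the melting event.
(d) Entailed — the narrative places the polishing before the dropping.
(e) Not entailed — Sade melted the ice, not the table; the table belongs to the polishing event.

(d)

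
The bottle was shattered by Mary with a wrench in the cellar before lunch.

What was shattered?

the bottle

'the bottle' marks the patient of the shattering event.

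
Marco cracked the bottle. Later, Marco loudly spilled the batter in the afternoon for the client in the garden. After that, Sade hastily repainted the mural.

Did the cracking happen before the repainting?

The narrative orders the cracking before the repainting.

yes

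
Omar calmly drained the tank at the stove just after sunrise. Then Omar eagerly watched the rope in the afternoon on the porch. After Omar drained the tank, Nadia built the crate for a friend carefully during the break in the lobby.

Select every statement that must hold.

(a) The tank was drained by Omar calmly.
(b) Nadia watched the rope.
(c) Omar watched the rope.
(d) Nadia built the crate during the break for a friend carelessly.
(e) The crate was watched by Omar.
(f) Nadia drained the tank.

(a) Entailed — every conjunct here is already in the original draining event.
(b) Not entailed — the passage has Omar watching the rope, not Nadia.
(c) Entailed — the original entails any weakening of itself; this just drops 'on the porch', 'in the afternoon', 'eagerly'.
(d) Not entailed — 'carelessly' adds a manner not in (and inconsistent with) the original.
(e) Not entailed — Omar watched the rope, not the crate; the crate belongs to the building event.
(f) Not entailed — the passage has Omar draining the tank, not Nadia.

(a), (c)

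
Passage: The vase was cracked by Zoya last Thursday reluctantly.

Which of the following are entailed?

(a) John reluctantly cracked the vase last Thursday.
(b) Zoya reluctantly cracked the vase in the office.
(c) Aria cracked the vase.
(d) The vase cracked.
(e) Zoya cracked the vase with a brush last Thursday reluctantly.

(d)

(a) Not entailed — the passage has Zoya cracking the vase, not John.
(b) Not entailed — 'in the office' adds information not in the original event.
(c) Not entailed — the passage has Zoya cracking the vase, not Aria.
(d) Entailed — 'Zoya cracked the vase' is causative; it entails the inchoative 'the vase cracked'.
(e) Not entailed — 'with a brush' adds information not in the original event.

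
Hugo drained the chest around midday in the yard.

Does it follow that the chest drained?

yes

'Hugo drained the chest' is the causative; it entails the inchoative 'the chest drained'.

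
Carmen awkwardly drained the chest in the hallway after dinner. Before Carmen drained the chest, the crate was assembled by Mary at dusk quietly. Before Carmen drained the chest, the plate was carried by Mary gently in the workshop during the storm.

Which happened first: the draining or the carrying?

The connectives place the carrying before the draining.

the carrying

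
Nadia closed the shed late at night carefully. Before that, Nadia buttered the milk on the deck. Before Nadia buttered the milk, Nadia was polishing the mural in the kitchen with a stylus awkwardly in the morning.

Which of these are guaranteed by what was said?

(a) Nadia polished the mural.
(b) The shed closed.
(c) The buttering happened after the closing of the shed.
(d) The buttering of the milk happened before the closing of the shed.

(a) Entailed — 'polish' is an activity; 'was polishing' entails that some polishing happened, so 'polished' holds.
(b) Entailed — 'Nadia closed the shed' is causative; it entails the inchoative 'the shed closed'.
(c) Not entailed — the narrative places the buttering before the closing, not after.
(d) Entailed — the narrative places the buttering before the closing.

(a), (b), (d)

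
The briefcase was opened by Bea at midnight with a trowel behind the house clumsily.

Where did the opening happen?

'behind the house' marks the location of the opening event.

behind the house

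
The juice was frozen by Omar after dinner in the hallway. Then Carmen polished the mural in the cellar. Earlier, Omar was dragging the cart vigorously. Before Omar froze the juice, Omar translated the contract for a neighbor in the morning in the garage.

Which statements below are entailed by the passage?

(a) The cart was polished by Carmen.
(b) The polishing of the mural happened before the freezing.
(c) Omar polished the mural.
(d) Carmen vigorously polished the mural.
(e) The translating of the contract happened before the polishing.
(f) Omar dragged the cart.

(e), (f)

(a) Not entailed — Carmen polished the mural, not the cart; the cart belongs to the dragging event.
(b) Not entailed — the narrative places the freezing before the polishing, not after.
(c) Not entailed — the passage has Carmen polishing the mural, not Omar.
(d) Not entailed — 'vigorously' adds information not in the original event.
(e) Entailed — the narrative places the translating before the polishing.
(f) Entailed — 'drag' is an activity; 'was dragging' entails that some dragging happened, so 'dragged' holds.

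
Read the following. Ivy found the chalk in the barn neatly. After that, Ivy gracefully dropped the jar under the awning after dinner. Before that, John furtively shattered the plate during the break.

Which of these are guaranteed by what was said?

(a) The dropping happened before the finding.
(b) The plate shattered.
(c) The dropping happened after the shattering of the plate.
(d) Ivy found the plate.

(a) Not entailed — the narrative places the finding before the dropping, not after.
(b) Entailed — 'John shattered the plate' is causative; it entails the inchoative 'the plate shattered'.
(c) Entailed — the narrative places the shattering before the dropping.
(d) Not entailed — Ivy found the chalk, not the plate; the plate belongs to the shattering event.

(b), (c)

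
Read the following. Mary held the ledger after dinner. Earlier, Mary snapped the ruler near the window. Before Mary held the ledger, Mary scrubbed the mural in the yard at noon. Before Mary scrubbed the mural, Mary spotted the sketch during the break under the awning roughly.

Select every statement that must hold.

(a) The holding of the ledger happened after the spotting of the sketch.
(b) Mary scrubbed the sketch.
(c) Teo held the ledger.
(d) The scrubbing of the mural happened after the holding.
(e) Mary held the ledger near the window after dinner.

(a) Entailed — the narrative places the spotting before the holding.
(b) Not entailed — Mary scrubbed the mural, not the sketch; the sketch belongs to the spotting event.
(c) Not entailed — the passage has Mary holding the ledger, not Teo.
(d) Not entailed — the narrative places the scrubbing before the holding, not after.
(e) Not entailed — 'near the window' adds information not in the original event.

(a)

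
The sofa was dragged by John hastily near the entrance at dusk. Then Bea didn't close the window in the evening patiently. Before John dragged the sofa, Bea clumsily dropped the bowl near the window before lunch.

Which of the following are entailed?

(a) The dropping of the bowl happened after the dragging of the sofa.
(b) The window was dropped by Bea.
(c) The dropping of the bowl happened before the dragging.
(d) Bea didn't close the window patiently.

(a) Not entailed — the narrative places the dropping before the dragging, not after.
(b) Not entailed — Bea dropped the bowl, not the window; the window belongs to the closing event.
(c) Entailed — the narrative places the dropping before the dragging.
(d) Not entailed — dropping 'in the evening' under negation is not valid — the original leaves open that Bea closed the window some other way.

(c)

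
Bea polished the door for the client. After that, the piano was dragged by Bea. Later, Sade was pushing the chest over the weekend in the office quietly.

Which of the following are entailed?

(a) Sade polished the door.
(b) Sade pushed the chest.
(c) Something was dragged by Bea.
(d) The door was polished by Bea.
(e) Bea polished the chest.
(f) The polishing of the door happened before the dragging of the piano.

(a) Not entailed — the passage has Bea polishing the door, not Sade.
(b) Entailed — 'push' is an activity; 'was pushing' entails that some pushing happened, so 'pushed' holds.
(c) Entailed — every conjunct here is already in the original dragging event.
(d) Entailed — the original entails any weakening of itself; this just drops 'for the client'.
(e) Not entailed — Bea polished the door, not the chest; the chest belongs to the pushing event.
(f) Entailed — the narrative places the polishing before the dragging.

(b), (c), (d), (f)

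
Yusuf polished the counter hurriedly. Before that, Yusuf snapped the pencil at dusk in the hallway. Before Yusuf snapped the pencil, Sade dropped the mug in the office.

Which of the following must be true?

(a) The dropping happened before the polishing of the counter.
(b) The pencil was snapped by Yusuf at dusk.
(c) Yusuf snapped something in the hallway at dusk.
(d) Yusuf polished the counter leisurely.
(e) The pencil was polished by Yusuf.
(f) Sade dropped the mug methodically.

(a) Entailed — the narrative places the dropping before the polishing.
(b) Entailed — dropping 'in the hallway' leaves a sub-description the original still satisfies.
(c) Entailed — every conjunct here is already in the original snapping event.
(d) Not entailed — 'leisurely' adds a manner not in (and inconsistent with) the original.
(e) Not entailed — Yusuf polished the counter, not the pencil; the pencil belongs to the snapping event.
(f) Not entailed — 'methodically' adds information not in the original event.

(a), (b), (c)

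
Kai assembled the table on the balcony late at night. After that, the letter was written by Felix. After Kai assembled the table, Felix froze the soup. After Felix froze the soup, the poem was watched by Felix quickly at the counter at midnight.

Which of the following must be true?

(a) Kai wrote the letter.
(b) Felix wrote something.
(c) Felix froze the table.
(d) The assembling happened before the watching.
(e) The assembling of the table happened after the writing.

(b), (d)

(a) Not entailed — the passage has Felix writing the letter, not Kai.
(b) Entailed — this follows by dropping conjuncts from the writing event's description.
(c) Not entailed — Felix froze the soup, not the table; the table belongs to the assembling event.
(d) Entailed — the narrative places the assembling before the watching.
(e) Not entailed — the narrative places the assembling before the writing, not after.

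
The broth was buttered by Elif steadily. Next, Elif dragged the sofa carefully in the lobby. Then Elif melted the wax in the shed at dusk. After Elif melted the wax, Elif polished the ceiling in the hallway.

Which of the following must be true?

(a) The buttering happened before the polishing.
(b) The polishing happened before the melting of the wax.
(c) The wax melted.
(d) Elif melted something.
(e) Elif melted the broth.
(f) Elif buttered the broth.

(a) Entailed — the narrative places the buttering before the polishing.
(b) Not entailed — the narrative places the melting before the polishing, not after.
(c) Entailed — 'Elif melted the wax' is causative; it entails the inchoative 'the wax melted'.
(d) Entailed — every conjunct here is already in the original melting event.
(e) Not entailed — Elif melted the wax, not the broth; the broth belongs to the buttering event.
(f) Entailed — dropping 'steadily' leaves a sub-description the original still satisfies.

(a), (c), (d), (f)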